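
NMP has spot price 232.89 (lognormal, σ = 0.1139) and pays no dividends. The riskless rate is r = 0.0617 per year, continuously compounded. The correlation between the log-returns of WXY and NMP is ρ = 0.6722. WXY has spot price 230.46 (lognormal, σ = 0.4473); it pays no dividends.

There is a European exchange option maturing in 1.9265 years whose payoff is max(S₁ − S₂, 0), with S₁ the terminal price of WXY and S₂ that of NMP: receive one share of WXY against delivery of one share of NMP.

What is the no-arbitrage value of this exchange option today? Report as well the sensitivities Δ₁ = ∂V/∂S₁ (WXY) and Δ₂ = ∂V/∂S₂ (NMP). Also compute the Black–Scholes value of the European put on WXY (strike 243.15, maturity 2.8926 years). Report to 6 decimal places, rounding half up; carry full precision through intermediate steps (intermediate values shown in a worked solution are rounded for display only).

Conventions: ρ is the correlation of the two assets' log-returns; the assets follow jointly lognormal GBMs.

exchange price = 47.008709
Δ1 = 0.596378
Δ2 = -0.388306
price(WXY put K=243.15) = 51.579561

σ_eff = √(σ₁² + σ₂² − 2ρσ₁σ₂) = √(0.4473² + 0.1139² − 2·0.6722·0.4473·0.1139) = 0.380206
d₁ = (ln(S₁/S₂) + (q₂ − q₁ + σ_eff²/2)T) / (σ_eff√T) = (ln(230.46/232.89) + (0.0 − 0.0 + 0.072278)·1.9265) / 0.527720 = 0.243984
d₂ = d₁ − σ_eff√T = 0.243984 − 0.527720 = -0.283736
N(d₁) = 0.596378,  N(d₂) = 0.388306
V = S₁·e^{−q₁T}·N(d₁) − S₂·e^{−q₂T}·N(d₂) = 137.441376 − 90.432667 = 47.008709
Δ₁ = e^{−q₁T}·N(d₁) = 0.596378;  Δ₂ = −e^{−q₂T}·N(d₂) = -0.388306
[vanilla: WXY put K=243.15]
σ√T = 0.4473·√2.8926 = 0.760752
d₁ = (ln(S/K) + (r+σ²/2)T) / (σ√T) = (ln(230.46/243.15) + (0.0617+0.4473²/2)·2.8926) / 0.760752 = (-0.053601 + 0.467845) / 0.760752 = 0.544519
d₂ = d₁ − σ√T = 0.544519 − 0.760752 = -0.216233
e^{−rT} = 0.836546
N(−d₁) = 0.293042,  N(−d₂) = 0.585597
price = K·e^{−rT}·N(−d₂) − S·N(−d₁) = 119.114056 − 67.534495 = 51.579561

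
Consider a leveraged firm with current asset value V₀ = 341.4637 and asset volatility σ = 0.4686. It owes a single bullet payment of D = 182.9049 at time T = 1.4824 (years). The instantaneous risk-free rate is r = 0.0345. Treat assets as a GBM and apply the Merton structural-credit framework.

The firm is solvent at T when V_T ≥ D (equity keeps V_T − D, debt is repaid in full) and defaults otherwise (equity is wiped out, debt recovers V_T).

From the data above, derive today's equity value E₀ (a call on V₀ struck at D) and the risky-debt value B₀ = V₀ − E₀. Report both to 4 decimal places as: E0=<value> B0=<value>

Apply the equity-as-call identities (strike 182.9049, horizon 1.4824 years):
d₁ = [ln(V₀/D) + (r + σ²/2)T] / (σ√T)
   = [ln(341.4637/182.9049) + (0.0345 + 0.5·0.4686²)·1.4824] / (0.4686·√1.4824)
   = [0.624275 + 0.213900] / 0.570539 = 1.469094
d₂ = d₁ − σ√T = 1.469094 − 0.570539 = 0.898556
N(d₁) = 0.929096,  N(d₂) = 0.815555,  e^(−rT) = 0.950143
E₀ = V₀·N(d₁) − D·e^(−rT)·N(d₂)
   = 341.4637·0.929096 − 182.9049·0.950143·0.815555 = 175.520750
B₀ = V₀ − E₀ = 341.4637 − 175.520750 = 165.942950

E0=175.5208 B0=165.9429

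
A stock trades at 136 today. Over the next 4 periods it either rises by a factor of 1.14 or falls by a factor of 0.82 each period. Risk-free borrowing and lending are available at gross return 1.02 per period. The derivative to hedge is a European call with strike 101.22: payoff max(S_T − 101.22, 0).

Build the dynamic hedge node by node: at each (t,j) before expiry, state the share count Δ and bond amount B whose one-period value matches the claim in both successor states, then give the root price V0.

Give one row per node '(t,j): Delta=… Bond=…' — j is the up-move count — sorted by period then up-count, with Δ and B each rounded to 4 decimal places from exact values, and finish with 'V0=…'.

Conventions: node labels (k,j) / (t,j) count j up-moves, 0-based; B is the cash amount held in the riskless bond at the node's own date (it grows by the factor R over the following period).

(0,0): Delta=0.8828 Bond=-74.9248
(1,0): Delta=0.7104 Bond=-57.2067
(1,1): Delta=0.9571 Bond=-87.9532
(2,0): Delta=0.3690 Bond=-27.1295
(2,1): Delta=0.8578 Bond=-77.0836
(2,2): Delta=1.0000 Bond=-97.2895
(3,0): Delta=0.0000 Bond=0.0000
(3,1): Delta=0.5283 Bond=-44.2753
(3,2): Delta=1.0000 Bond=-99.2353
(3,3): Delta=1.0000 Bond=-99.2353
V0=45.1308

The replicating-portfolio and risk-neutral prices coincide; use p* = (1.02−0.82)/(1.14−0.82) = 0.6250 for the latter.
At maturity the claim pays: V(4,0)=0.0000, V(4,1)=0.0000, V(4,2)=17.6237, V(4,3)=64.0018, V(4,4)=128.4786
Node (3,0) S=74.9860: V=(p*·0.0000+(1−p*)·0.0000)/1.02=0.0000; Δ=(0.0000−0.0000)/(85.4841−61.4886)=0.0000; B=V−Δ·S=0.0000
Node (3,1) S=104.2489: V=(p*·17.6237+(1−p*)·0.0000)/1.02=10.7989; Δ=(17.6237−0.0000)/(118.8437−85.4841)=0.5283; B=V−Δ·S=-44.2753
Node (3,2) S=144.9314: V=(p*·64.0018+(1−p*)·17.6237)/1.02=45.6961; Δ=(64.0018−17.6237)/(165.2218−118.8437)=1.0000; B=V−Δ·S=-99.2353
Node (3,3) S=201.4900: V=(p*·128.4786+(1−p*)·64.0018)/1.02=102.2547; Δ=(128.4786−64.0018)/(229.6986−165.2218)=1.0000; B=V−Δ·S=-99.2353
Node (2,0) S=91.4464: V=(p*·10.7989+(1−p*)·0.0000)/1.02=6.6169; Δ=(10.7989−0.0000)/(104.2489−74.9860)=0.3690; B=V−Δ·S=-27.1295
Node (2,1) S=127.1328: V=(p*·45.6961+(1−p*)·10.7989)/1.02=31.9702; Δ=(45.6961−10.7989)/(144.9314−104.2489)=0.8578; B=V−Δ·S=-77.0836
Node (2,2) S=176.7456: V=(p*·102.2547+(1−p*)·45.6961)/1.02=79.4561; Δ=(102.2547−45.6961)/(201.4900−144.9314)=1.0000; B=V−Δ·S=-97.2895
Node (1,0) S=111.5200: V=(p*·31.9702+(1−p*)·6.6169)/1.02=22.0223; Δ=(31.9702−6.6169)/(127.1328−91.4464)=0.7104; B=V−Δ·S=-57.2067
Node (1,1) S=155.0400: V=(p*·79.4561+(1−p*)·31.9702)/1.02=60.4401; Δ=(79.4561−31.9702)/(176.7456−127.1328)=0.9571; B=V−Δ·S=-87.9532
Node (0,0) S=136.0000: V=(p*·60.4401+(1−p*)·22.0223)/1.02=45.1308; Δ=(60.4401−22.0223)/(155.0400−111.5200)=0.8828; B=V−Δ·S=-74.9248
Sanity check at the root: Δ(0,0)·S0 + B(0,0) reproduces V0 = 45.1308.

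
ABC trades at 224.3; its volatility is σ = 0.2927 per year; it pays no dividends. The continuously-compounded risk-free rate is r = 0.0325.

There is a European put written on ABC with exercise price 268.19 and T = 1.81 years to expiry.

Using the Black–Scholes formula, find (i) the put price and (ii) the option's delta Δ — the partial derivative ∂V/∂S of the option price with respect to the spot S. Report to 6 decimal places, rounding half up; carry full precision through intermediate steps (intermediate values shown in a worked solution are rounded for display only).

σ√T = 0.2927·√1.81 = 0.393788
d₁ = (ln(S/K) + (r+σ²/2)T) / (σ√T) = (ln(224.3/268.19) + (0.0325+0.2927²/2)·1.81) / 0.393788 = (-0.178711 + 0.136359) / 0.393788 = -0.107550
d₂ = d₁ − σ√T = -0.107550 − 0.393788 = -0.501338
e^{−rT} = 0.942872
N(−d₁) = 0.542824,  N(−d₂) = 0.691933
Put price V = K·e^{−rT}·N(−d₂) − S·N(−d₁) = 174.968320 − 121.755363 = 53.212957
Δ = −N(−d₁) = -0.542824

price = 53.212957
Δ = -0.542824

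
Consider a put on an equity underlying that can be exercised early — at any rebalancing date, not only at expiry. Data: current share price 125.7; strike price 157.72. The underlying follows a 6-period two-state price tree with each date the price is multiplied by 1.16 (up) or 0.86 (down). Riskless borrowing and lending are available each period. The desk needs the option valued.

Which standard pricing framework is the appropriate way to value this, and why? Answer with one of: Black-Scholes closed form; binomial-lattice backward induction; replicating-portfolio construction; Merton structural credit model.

framework: binomial-lattice backward induction

Key observation: early exercise of the strike-157.72 put must be checked at each of the 6 dates (spot 125.7), which forces a node-by-node comparison of intrinsic and continuation value backward from expiry.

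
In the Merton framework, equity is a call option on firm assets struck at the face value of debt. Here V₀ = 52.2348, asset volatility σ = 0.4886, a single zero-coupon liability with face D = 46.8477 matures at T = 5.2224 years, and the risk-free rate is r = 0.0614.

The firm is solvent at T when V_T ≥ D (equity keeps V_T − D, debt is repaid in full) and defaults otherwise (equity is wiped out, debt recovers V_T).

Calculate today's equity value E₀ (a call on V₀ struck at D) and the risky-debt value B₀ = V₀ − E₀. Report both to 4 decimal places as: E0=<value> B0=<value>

E0=28.5508 B0=23.6840

Work the structural quantities from V₀ = 52.2348 against face 46.8477:
d₁ = [ln(V₀/D) + (r + σ²/2)T] / (σ√T)
   = [ln(52.2348/46.8477) + (0.0614 + 0.5·0.4886²)·5.2224] / (0.4886·√5.2224)
   = [0.108847 + 0.944027] / 1.116577 = 0.942948
d₂ = d₁ − σ√T = 0.942948 − 1.116577 = -0.173628
N(d₁) = 0.827146,  N(d₂) = 0.431079,  e^(−rT) = 0.725673
E₀ = V₀·N(d₁) − D·e^(−rT)·N(d₂)
   = 52.2348·0.827146 − 46.8477·0.725673·0.431079 = 28.550814
B₀ = V₀ − E₀ = 52.2348 − 28.550814 = 23.683986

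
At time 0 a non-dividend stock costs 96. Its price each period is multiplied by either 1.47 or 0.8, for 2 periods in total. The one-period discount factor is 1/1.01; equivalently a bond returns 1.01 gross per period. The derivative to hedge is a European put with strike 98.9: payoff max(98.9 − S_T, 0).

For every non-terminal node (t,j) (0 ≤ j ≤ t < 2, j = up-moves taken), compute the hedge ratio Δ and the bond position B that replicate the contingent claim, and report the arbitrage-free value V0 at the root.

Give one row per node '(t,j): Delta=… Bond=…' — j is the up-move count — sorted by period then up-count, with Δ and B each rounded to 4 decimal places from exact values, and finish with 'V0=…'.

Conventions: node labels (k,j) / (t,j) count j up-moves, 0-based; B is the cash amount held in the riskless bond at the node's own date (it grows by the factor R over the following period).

(0,0): Delta=-0.3959 Bond=55.3160
(1,0): Delta=-0.7280 Bond=81.3746
(1,1): Delta=0.0000 Bond=0.0000
V0=17.3098

No-arbitrage ⇒ martingale measure with p* = (R−d)/(u−d) = 0.3134.
Expiry values: V(2,0)=37.4600, V(2,1)=0.0000, V(2,2)=0.0000
Node (1,0) S=76.8000: V=(p*·0.0000+(1−p*)·37.4600)/1.01=25.4642; Δ=(0.0000−37.4600)/(112.8960−61.4400)=-0.7280; B=V−Δ·S=81.3746
Node (1,1) S=141.1200: V=(p*·0.0000+(1−p*)·0.0000)/1.01=0.0000; Δ=(0.0000−0.0000)/(207.4464−112.8960)=0.0000; B=V−Δ·S=0.0000
Node (0,0) S=96.0000: V=(p*·0.0000+(1−p*)·25.4642)/1.01=17.3098; Δ=(0.0000−25.4642)/(141.1200−76.8000)=-0.3959; B=V−Δ·S=55.3160
As a check, the time-0 holding Δ(0,0)·S0 + B(0,0) comes to 17.3098 — exactly V0.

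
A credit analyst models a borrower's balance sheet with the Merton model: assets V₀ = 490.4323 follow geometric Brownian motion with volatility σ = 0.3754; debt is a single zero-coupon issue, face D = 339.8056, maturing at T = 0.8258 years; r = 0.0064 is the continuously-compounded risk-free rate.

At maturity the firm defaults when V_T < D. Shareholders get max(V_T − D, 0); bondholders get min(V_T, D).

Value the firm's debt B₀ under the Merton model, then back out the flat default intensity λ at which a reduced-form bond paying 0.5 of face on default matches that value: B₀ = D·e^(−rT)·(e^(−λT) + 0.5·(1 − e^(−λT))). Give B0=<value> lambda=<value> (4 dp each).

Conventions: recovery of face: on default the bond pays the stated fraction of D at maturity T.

B0=328.4052 lambda=0.0709

Equity is a call on the firm's assets struck at D = 339.8056:
d₁ = [ln(V₀/D) + (r + σ²/2)T] / (σ√T)
   = [ln(490.4323/339.8056) + (0.0064 + 0.5·0.3754²)·0.8258] / (0.3754·√0.8258)
   = [0.366914 + 0.063473] / 0.341139 = 1.261616
d₂ = d₁ − σ√T = 1.261616 − 0.341139 = 0.920477
N(d₁) = 0.896456,  N(d₂) = 0.821338,  e^(−rT) = 0.994729
E₀ = V₀·N(d₁) − D·e^(−rT)·N(d₂)
   = 490.4323·0.896456 − 339.8056·0.994729·0.821338 = 162.027080
B₀ = V₀ − E₀ = 490.4323 − 162.027080 = 328.405220
e^(−λT) = (B₀·e^(rT)/D − 0.5)/(1 − 0.5) = (328.4052·1.005299/339.8056 − 0.5)/0.5 = 0.94314311
λ = −ln(0.94314311)/0.8258 = 0.070885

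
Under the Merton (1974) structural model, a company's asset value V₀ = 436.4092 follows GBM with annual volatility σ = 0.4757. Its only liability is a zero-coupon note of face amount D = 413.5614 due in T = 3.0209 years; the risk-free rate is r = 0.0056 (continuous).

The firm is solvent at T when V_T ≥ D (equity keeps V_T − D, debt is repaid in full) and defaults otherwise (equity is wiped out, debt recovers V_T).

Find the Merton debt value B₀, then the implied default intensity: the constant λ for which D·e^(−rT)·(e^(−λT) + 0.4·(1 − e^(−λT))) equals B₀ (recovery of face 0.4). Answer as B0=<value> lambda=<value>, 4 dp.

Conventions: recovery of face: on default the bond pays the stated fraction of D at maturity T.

B0=285.8757 lambda=0.2261

Work the structural quantities from V₀ = 436.4092 against face 413.5614:
d₁ = [ln(V₀/D) + (r + σ²/2)T] / (σ√T)
   = [ln(436.4092/413.5614) + (0.0056 + 0.5·0.4757²)·3.0209] / (0.4757·√3.0209)
   = [0.053774 + 0.358718] / 0.826802 = 0.498901
d₂ = d₁ − σ√T = 0.498901 − 0.826802 = -0.327901
N(d₁) = 0.691075,  N(d₂) = 0.371493,  e^(−rT) = 0.983225
E₀ = V₀·N(d₁) − D·e^(−rT)·N(d₂)
   = 436.4092·0.691075 − 413.5614·0.983225·0.371493 = 150.533543
B₀ = V₀ − E₀ = 436.4092 − 150.533543 = 285.875657
e^(−λT) = (B₀·e^(rT)/D − 0.4)/(1 − 0.4) = (285.8757·1.017061/413.5614 − 0.4)/0.6 = 0.50507796
λ = −ln(0.50507796)/3.0209 = 0.226106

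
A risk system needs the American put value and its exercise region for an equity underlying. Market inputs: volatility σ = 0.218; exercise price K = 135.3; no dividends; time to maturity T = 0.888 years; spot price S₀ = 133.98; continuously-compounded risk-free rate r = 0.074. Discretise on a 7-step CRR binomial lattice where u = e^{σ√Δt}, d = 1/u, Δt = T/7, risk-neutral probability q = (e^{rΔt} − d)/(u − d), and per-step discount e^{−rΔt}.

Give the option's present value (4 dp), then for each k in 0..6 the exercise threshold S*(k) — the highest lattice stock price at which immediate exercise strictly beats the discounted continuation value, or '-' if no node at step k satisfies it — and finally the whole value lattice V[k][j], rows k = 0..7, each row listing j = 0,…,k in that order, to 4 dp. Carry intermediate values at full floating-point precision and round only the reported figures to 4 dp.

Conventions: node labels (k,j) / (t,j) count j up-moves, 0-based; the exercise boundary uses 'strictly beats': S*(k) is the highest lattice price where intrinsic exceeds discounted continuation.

Δt=0.12686, u=1.08074, d=0.92529, q=0.54127, disc=e^(-rΔt)=0.99066
k=7 terminal: V=max(K-S,0) → 57.4974 44.4268 29.1604 11.3293 0.0000 0.0000 0.0000 0.0000
k=6: j=0 S=84.0843 intr=51.2157 cont=49.9515 V=51.2157[EX]; j=1 S=98.2102 intr=37.0898 cont=35.8256 V=37.0898[EX]; j=2 S=114.7092 intr=20.5908 cont=19.3266 V=20.5908[EX]; j=3 S=133.9800 intr=1.3200 cont=5.1485 V=5.1485[hold]; j=4 S=156.4882 intr=0.0000 cont=0.0000 V=0.0000[hold]; j=5 S=182.7777 intr=0.0000 cont=0.0000 V=0.0000[hold]; j=6 S=213.4838 intr=0.0000 cont=0.0000 V=0.0000[hold]  S*(6)=114.7092
k=5: j=0 S=90.8732 intr=44.4268 cont=43.1626 V=44.4268[EX]; j=1 S=106.1396 intr=29.1604 cont=27.8962 V=29.1604[EX]; j=2 S=123.9707 intr=11.3293 cont=12.1180 V=12.1180[hold]; j=3 S=144.7974 intr=0.0000 cont=2.3397 V=2.3397[hold]; j=4 S=169.1229 intr=0.0000 cont=0.0000 V=0.0000[hold]; j=5 S=197.5350 intr=0.0000 cont=0.0000 V=0.0000[hold]  S*(5)=106.1396
k=4: j=0 S=98.2102 intr=37.0898 cont=35.8256 V=37.0898[EX]; j=1 S=114.7092 intr=20.5908 cont=19.7495 V=20.5908[EX]; j=2 S=133.9800 intr=1.3200 cont=6.7615 V=6.7615[hold]; j=3 S=156.4882 intr=0.0000 cont=1.0632 V=1.0632[hold]; j=4 S=182.7777 intr=0.0000 cont=0.0000 V=0.0000[hold]  S*(4)=114.7092
k=3: j=0 S=106.1396 intr=29.1604 cont=27.8962 V=29.1604[EX]; j=1 S=123.9707 intr=11.3293 cont=12.9829 V=12.9829[hold]; j=2 S=144.7974 intr=0.0000 cont=3.6428 V=3.6428[hold]; j=3 S=169.1229 intr=0.0000 cont=0.4832 V=0.4832[hold]  S*(3)=106.1396
k=2: j=0 S=114.7092 intr=20.5908 cont=20.2133 V=20.5908[EX]; j=1 S=133.9800 intr=1.3200 cont=7.8533 V=7.8533[hold]; j=2 S=156.4882 intr=0.0000 cont=1.9145 V=1.9145[hold]  S*(2)=114.7092
k=1: j=0 S=123.9707 intr=11.3293 cont=13.5684 V=13.5684[hold]; j=1 S=144.7974 intr=0.0000 cont=4.5955 V=4.5955[hold]  S*(1)=-
k=0: j=0 S=133.9800 intr=1.3200 cont=8.6302 V=8.6302[hold]  S*(0)=-

price = 8.6302
boundary = - - 114.7092 106.1396 114.7092 106.1396 114.7092
tree:
8.6302
13.5684 4.5955
20.5908 7.8533 1.9145
29.1604 12.9829 3.6428 0.4832
37.0898 20.5908 6.7615 1.0632 0.0000
44.4268 29.1604 12.1180 2.3397 0.0000 0.0000
51.2157 37.0898 20.5908 5.1485 0.0000 0.0000 0.0000
57.4974 44.4268 29.1604 11.3293 0.0000 0.0000 0.0000 0.0000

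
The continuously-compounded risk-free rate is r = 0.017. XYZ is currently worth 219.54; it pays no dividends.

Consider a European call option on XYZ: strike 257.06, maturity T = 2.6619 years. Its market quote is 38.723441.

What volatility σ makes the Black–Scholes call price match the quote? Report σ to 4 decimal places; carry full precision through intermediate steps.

At σ = 0.3397 the Black–Scholes value reproduces the quote:
σ√T = 0.3397·√2.6619 = 0.554232
d₁ = (ln(S/K) + (r+σ²/2)T) / (σ√T) = (ln(219.54/257.06) + (0.017+0.3397²/2)·2.6619) / 0.554232 = (-0.157775 + 0.198839) / 0.554232 = 0.074091
d₂ = d₁ − σ√T = 0.074091 − 0.554232 = -0.480141
e^{−rT} = 0.955756
N(d₁) = 0.529531,  N(d₂) = 0.315564
V = S·N(d₁) − K·e^{−rT}·N(d₂) = 116.253249 − 77.529808 = 38.723441 (matching the quote); vega is positive throughout, so no other σ reproduces this price

sigma = 0.3397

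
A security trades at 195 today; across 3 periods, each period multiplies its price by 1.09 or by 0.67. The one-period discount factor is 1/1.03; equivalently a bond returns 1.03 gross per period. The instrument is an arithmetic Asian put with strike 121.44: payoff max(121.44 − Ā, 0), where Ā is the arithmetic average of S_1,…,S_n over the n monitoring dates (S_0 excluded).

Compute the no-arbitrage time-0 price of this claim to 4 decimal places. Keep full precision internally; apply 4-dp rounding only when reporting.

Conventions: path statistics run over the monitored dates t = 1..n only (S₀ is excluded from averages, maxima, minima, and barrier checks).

Set p* = 0.8571 (from d < R < u); the path-dependent value is the discounted p*-expectation over all price paths.
Enumerate all 2^3 = 8 price paths (U = up ×1.09, D = down ×0.67); each path with k up-moves has probability p*^k·(1−p*)^(3−k).
DDD: Ā=92.2781, payoff=29.1619, prob=0.002915
UDD: Ā=150.1241, payoff=0.0000, prob=0.017493
DUD: Ā=122.8241, payoff=0.0000, prob=0.017493
UUD: Ā=199.8183, payoff=0.0000, prob=0.104956
DDU: Ā=104.5331, payoff=16.9069, prob=0.017493
UDU: Ā=170.0613, payoff=0.0000, prob=0.104956
DUU: Ā=142.7613, payoff=0.0000, prob=0.104956
UUU: Ā=232.2534, payoff=0.0000, prob=0.629738
Price = Σ prob·payoff / R^3 = 0.380768 / 1.092727 = 0.3485

price = 0.3485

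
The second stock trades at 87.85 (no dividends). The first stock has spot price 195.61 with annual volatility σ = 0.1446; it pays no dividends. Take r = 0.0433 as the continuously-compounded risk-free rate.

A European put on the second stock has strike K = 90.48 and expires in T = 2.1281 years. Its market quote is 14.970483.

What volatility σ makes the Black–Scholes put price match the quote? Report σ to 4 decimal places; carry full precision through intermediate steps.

At σ = 0.3573 the Black–Scholes value reproduces the quote:
σ√T = 0.3573·√2.1281 = 0.521230
d₁ = (ln(S/K) + (r+σ²/2)T) / (σ√T) = (ln(87.85/90.48) + (0.0433+0.3573²/2)·2.1281) / 0.521230 = (-0.029498 + 0.227987) / 0.521230 = 0.380809
d₂ = d₁ − σ√T = 0.380809 − 0.521230 = -0.140421
e^{−rT} = 0.911971
N(−d₁) = 0.351673,  N(−d₂) = 0.555836
V = K·e^{−rT}·N(−d₂) − S·N(−d₁) = 45.864915 − 30.894433 = 14.970483 (matching the quote); vega is positive throughout, so no other σ reproduces this price

sigma = 0.3573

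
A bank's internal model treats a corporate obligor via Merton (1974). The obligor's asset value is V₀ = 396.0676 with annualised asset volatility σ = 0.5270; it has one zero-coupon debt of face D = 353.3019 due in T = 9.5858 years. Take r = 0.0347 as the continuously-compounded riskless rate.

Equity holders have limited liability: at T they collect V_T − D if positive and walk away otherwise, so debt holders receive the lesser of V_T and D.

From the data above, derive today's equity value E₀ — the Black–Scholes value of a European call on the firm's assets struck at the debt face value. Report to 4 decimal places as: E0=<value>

E0=266.9796

Apply the equity-as-call identities (strike 353.3019, horizon 9.5858 years):
d₁ = [ln(V₀/D) + (r + σ²/2)T] / (σ√T)
   = [ln(396.0676/353.3019) + (0.0347 + 0.5·0.5270²)·9.5858] / (0.5270·√9.5858)
   = [0.114262 + 1.663755] / 1.631642 = 1.089710
d₂ = d₁ − σ√T = 1.089710 − 1.631642 = -0.541932
N(d₁) = 0.862080,  N(d₂) = 0.293933,  e^(−rT) = 0.717037
E₀ = V₀·N(d₁) − D·e^(−rT)·N(d₂)
   = 396.0676·0.862080 − 353.3019·0.717037·0.293933 = 266.979586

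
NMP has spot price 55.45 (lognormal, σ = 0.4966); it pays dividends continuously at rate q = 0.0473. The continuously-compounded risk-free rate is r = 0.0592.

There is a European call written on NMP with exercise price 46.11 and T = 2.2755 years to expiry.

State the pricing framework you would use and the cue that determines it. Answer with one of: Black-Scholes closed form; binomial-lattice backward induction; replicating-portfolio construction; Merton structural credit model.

Key observation: a European claim on NMP (strike 46.11) — a lognormal (GBM) underlying with constant rate and volatility — has an exact closed-form value; no lattice or capital structure is involved.

framework: Black-Scholes closed form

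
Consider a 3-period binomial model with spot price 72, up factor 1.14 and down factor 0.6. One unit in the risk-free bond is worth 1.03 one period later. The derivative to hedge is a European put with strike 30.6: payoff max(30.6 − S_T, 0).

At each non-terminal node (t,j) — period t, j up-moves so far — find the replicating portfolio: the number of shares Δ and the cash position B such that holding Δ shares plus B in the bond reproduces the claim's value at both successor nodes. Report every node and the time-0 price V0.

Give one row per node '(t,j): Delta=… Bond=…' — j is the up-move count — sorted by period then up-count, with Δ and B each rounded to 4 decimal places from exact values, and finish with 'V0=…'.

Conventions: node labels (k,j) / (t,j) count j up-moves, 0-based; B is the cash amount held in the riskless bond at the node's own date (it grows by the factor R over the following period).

No-arbitrage ⇒ martingale measure with p* = (R−d)/(u−d) = 0.7963.
Payoffs at expiry: V(3,0)=15.0480, V(3,1)=1.0512, V(3,2)=0.0000, V(3,3)=0.0000
  t=2,j=0: stock 25.9200 → up 29.5488 (V=1.0512), down 15.5520 (V=15.0480). Price 3.7887; hedge Δ=-1.0000, bond B=29.7087.
  t=2,j=1: stock 49.2480 → up 56.1427 (V=0.0000), down 29.5488 (V=1.0512). Price 0.2079; hedge Δ=-0.0395, bond B=2.1546.
  t=2,j=2: stock 93.5712 → up 106.6712 (V=0.0000), down 56.1427 (V=0.0000). Price 0.0000; hedge Δ=0.0000, bond B=0.0000.
  t=1,j=0: stock 43.2000 → up 49.2480 (V=0.2079), down 25.9200 (V=3.7887). Price 0.9100; hedge Δ=-0.1535, bond B=7.5412.
  t=1,j=1: stock 82.0800 → up 93.5712 (V=0.0000), down 49.2480 (V=0.2079). Price 0.0411; hedge Δ=-0.0047, bond B=0.4261.
  t=0,j=0: stock 72.0000 → up 82.0800 (V=0.0411), down 43.2000 (V=0.9100). Price 0.2118; hedge Δ=-0.0223, bond B=1.8209.
Sanity check at the root: Δ(0,0)·S0 + B(0,0) reproduces V0 = 0.2118.

(0,0): Delta=-0.0223 Bond=1.8209
(1,0): Delta=-0.1535 Bond=7.5412
(1,1): Delta=-0.0047 Bond=0.4261
(2,0): Delta=-1.0000 Bond=29.7087
(2,1): Delta=-0.0395 Bond=2.1546
(2,2): Delta=0.0000 Bond=0.0000
V0=0.2118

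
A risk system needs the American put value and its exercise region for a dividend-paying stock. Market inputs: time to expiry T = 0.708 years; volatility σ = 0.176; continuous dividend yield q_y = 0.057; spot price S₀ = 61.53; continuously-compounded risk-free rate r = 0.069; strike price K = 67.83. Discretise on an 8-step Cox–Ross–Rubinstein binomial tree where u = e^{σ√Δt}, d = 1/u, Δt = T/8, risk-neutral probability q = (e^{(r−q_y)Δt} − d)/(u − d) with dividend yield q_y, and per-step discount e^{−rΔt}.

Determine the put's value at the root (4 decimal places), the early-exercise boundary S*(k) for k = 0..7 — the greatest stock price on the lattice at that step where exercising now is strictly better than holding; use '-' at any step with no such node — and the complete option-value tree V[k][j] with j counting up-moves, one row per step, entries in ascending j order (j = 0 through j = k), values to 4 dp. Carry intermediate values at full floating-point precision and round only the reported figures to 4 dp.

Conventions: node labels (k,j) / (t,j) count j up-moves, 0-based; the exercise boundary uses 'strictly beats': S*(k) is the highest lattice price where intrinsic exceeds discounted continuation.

Δt=0.08850  u=1.05375  d=0.94899  q=0.49706  discount=0.99391
step 8 (expiry): payoffs max(K−S,0) = 27.3560 22.8879 17.9264 12.4173 6.3000 0.0000 0.0000 0.0000 0.0000
step 7: (k=7,j=0): S=42.6496, K−S=25.1804, hold=24.9821 ⇒ V=25.1804 exercise | (k=7,j=1): S=47.3579, K−S=20.4721, hold=20.2974 ⇒ V=20.4721 exercise | (k=7,j=2): S=52.5860, K−S=15.2440, hold=15.0956 ⇒ V=15.2440 exercise | (k=7,j=3): S=58.3913, K−S=9.4387, hold=9.3196 ⇒ V=9.4387 exercise | (k=7,j=4): S=64.8374, K−S=2.9926, hold=3.1493 ⇒ V=3.1493 continue | (k=7,j=5): S=71.9952, K−S=0.0000, hold=0.0000 ⇒ V=0.0000 continue | (k=7,j=6): S=79.9431, K−S=0.0000, hold=0.0000 ⇒ V=0.0000 continue | (k=7,j=7): S=88.7685, K−S=0.0000, hold=0.0000 ⇒ V=0.0000 continue  boundary S*=58.3913
step 6: (k=6,j=0): S=44.9421, K−S=22.8879, hold=22.7011 ⇒ V=22.8879 exercise | (k=6,j=1): S=49.9036, K−S=17.9264, hold=17.7646 ⇒ V=17.9264 exercise | (k=6,j=2): S=55.4127, K−S=12.4173, hold=12.2832 ⇒ V=12.4173 exercise | (k=6,j=3): S=61.5300, K−S=6.3000, hold=6.2741 ⇒ V=6.3000 exercise | (k=6,j=4): S=68.3226, K−S=0.0000, hold=1.5743 ⇒ V=1.5743 continue | (k=6,j=5): S=75.8652, K−S=0.0000, hold=0.0000 ⇒ V=0.0000 continue | (k=6,j=6): S=84.2403, K−S=0.0000, hold=0.0000 ⇒ V=0.0000 continue  boundary S*=61.5300
step 5: (k=5,j=0): S=47.3579, K−S=20.4721, hold=20.2974 ⇒ V=20.4721 exercise | (k=5,j=1): S=52.5860, K−S=15.2440, hold=15.0956 ⇒ V=15.2440 exercise | (k=5,j=2): S=58.3913, K−S=9.4387, hold=9.3196 ⇒ V=9.4387 exercise | (k=5,j=3): S=64.8374, K−S=2.9926, hold=3.9270 ⇒ V=3.9270 continue | (k=5,j=4): S=71.9952, K−S=0.0000, hold=0.7869 ⇒ V=0.7869 continue | (k=5,j=5): S=79.9431, K−S=0.0000, hold=0.0000 ⇒ V=0.0000 continue  boundary S*=58.3913
step 4: (k=4,j=0): S=49.9036, K−S=17.9264, hold=17.7646 ⇒ V=17.9264 exercise | (k=4,j=1): S=55.4127, K−S=12.4173, hold=12.2832 ⇒ V=12.4173 exercise | (k=4,j=2): S=61.5300, K−S=6.3000, hold=6.6583 ⇒ V=6.6583 continue | (k=4,j=3): S=68.3226, K−S=0.0000, hold=2.3518 ⇒ V=2.3518 continue | (k=4,j=4): S=75.8652, K−S=0.0000, hold=0.3934 ⇒ V=0.3934 continue  boundary S*=55.4127
step 3: (k=3,j=0): S=52.5860, K−S=15.2440, hold=15.0956 ⇒ V=15.2440 exercise | (k=3,j=1): S=58.3913, K−S=9.4387, hold=9.4966 ⇒ V=9.4966 continue | (k=3,j=2): S=64.8374, K−S=2.9926, hold=4.4902 ⇒ V=4.4902 continue | (k=3,j=3): S=71.9952, K−S=0.0000, hold=1.3700 ⇒ V=1.3700 continue  boundary S*=52.5860
step 2: (k=2,j=0): S=55.4127, K−S=12.4173, hold=12.3118 ⇒ V=12.4173 exercise | (k=2,j=1): S=61.5300, K−S=6.3000, hold=6.9655 ⇒ V=6.9655 continue | (k=2,j=2): S=68.3226, K−S=0.0000, hold=2.9214 ⇒ V=2.9214 continue  boundary S*=55.4127
step 1: (k=1,j=0): S=58.3913, K−S=9.4387, hold=9.6484 ⇒ V=9.6484 continue | (k=1,j=1): S=64.8374, K−S=2.9926, hold=4.9252 ⇒ V=4.9252 continue  boundary S*=-
step 0: (k=0,j=0): S=61.5300, K−S=6.3000, hold=7.2562 ⇒ V=7.2562 continue  boundary S*=-

price = 7.2562
boundary = - - 55.4127 52.5860 55.4127 58.3913 61.5300 58.3913
tree:
7.2562
9.6484 4.9252
12.4173 6.9655 2.9214
15.2440 9.4966 4.4902 1.3700
17.9264 12.4173 6.6583 2.3518 0.3934
20.4721 15.2440 9.4387 3.9270 0.7869 0.0000
22.8879 17.9264 12.4173 6.3000 1.5743 0.0000 0.0000
25.1804 20.4721 15.2440 9.4387 3.1493 0.0000 0.0000 0.0000
27.3560 22.8879 17.9264 12.4173 6.3000 0.0000 0.0000 0.0000 0.0000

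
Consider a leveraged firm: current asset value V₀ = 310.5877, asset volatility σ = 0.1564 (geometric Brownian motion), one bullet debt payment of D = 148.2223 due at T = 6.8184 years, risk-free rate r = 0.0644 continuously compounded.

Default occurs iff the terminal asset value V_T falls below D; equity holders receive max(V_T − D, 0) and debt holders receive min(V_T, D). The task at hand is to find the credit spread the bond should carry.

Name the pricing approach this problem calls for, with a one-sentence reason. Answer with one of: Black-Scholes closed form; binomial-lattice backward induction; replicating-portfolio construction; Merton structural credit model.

Key observation: with the firm-asset dynamics (V₀ = 310.5877) and a single zero-coupon liability of face 148.2223 given, debt value, spread, and default probability all derive from the option view of the balance sheet.

framework: Merton structural credit model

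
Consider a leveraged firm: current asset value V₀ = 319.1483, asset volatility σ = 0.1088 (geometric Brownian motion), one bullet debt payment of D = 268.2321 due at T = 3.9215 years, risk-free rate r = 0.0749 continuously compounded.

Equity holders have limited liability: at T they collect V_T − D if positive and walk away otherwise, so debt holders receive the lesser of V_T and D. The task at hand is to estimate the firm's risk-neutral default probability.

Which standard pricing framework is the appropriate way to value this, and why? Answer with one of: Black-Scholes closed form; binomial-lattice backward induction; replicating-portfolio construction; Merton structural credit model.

Key observation: assets follow a GBM and default happens iff V_T < 268.2321; valuing claims on that split (equity as a call, risky debt as the residual) is the structural model's definition.

framework: Merton structural credit model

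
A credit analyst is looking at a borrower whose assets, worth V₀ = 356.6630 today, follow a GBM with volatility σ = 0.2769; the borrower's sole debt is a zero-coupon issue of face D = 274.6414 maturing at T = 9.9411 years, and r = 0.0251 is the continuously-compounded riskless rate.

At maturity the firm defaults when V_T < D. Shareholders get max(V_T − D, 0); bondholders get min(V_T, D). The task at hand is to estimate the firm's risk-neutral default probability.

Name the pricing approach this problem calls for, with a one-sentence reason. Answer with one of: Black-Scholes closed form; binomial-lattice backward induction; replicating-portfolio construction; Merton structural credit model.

framework: Merton structural credit model

Key observation: the question is about default risk generated by asset-value dynamics against a debt face of 274.6414 — the structural framework prices exactly that.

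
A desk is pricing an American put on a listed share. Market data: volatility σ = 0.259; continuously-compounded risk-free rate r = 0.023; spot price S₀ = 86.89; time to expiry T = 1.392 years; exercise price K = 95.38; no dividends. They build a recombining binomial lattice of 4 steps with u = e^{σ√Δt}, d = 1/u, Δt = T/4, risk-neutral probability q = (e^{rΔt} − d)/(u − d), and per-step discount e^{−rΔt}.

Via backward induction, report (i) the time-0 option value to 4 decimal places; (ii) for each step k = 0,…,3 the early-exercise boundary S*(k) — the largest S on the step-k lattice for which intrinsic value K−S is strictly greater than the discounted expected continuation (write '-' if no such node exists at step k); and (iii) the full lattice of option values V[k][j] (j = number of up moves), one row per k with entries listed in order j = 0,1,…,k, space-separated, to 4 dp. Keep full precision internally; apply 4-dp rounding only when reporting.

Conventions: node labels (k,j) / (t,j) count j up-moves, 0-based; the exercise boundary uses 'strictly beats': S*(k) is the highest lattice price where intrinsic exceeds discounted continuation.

Δt=0.34800  u=1.16508  d=0.85831  q=0.48807  discount=0.99203
step 4 (expiry): payoffs max(K−S,0) = 48.2226 31.3682 8.4900 0.0000 0.0000
step 3: (k=3,j=0): S=54.9420, K−S=40.4380, hold=39.6776 ⇒ V=40.4380 exercise | (k=3,j=1): S=74.5787, K−S=20.8013, hold=20.0409 ⇒ V=20.8013 exercise | (k=3,j=2): S=101.2336, K−S=0.0000, hold=4.3116 ⇒ V=4.3116 continue | (k=3,j=3): S=137.4152, K−S=0.0000, hold=0.0000 ⇒ V=0.0000 continue  boundary S*=74.5787
step 2: (k=2,j=0): S=64.0118, K−S=31.3682, hold=30.6079 ⇒ V=31.3682 exercise | (k=2,j=1): S=86.8900, K−S=8.4900, hold=12.6515 ⇒ V=12.6515 continue | (k=2,j=2): S=117.9451, K−S=0.0000, hold=2.1896 ⇒ V=2.1896 continue  boundary S*=64.0118
step 1: (k=1,j=0): S=74.5787, K−S=20.8013, hold=22.0558 ⇒ V=22.0558 continue | (k=1,j=1): S=101.2336, K−S=0.0000, hold=7.4852 ⇒ V=7.4852 continue  boundary S*=-
step 0: (k=0,j=0): S=86.8900, K−S=8.4900, hold=14.8251 ⇒ V=14.8251 continue  boundary S*=-

price = 14.8251
boundary = - - 64.0118 74.5787
tree:
14.8251
22.0558 7.4852
31.3682 12.6515 2.1896
40.4380 20.8013 4.3116 0.0000
48.2226 31.3682 8.4900 0.0000 0.0000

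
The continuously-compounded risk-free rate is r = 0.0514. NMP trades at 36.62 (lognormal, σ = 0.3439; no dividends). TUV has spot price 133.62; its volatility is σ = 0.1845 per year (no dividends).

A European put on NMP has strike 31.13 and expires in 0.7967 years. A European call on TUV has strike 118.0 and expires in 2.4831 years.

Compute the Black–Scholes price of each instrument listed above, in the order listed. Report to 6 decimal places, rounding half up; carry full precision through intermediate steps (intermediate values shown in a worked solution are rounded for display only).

[NMP put K=31.13]
σ√T = 0.3439·√0.7967 = 0.306958
d₁ = (ln(S/K) + (r+σ²/2)T) / (σ√T) = (ln(36.62/31.13) + (0.0514+0.3439²/2)·0.7967) / 0.306958 = (0.162423 + 0.088062) / 0.306958 = 0.816021
d₂ = d₁ − σ√T = 0.816021 − 0.306958 = 0.509063
e^{−rT} = 0.959877
N(−d₁) = 0.207244,  N(−d₂) = 0.305354
price = K·e^{−rT}·N(−d₂) − S·N(−d₁) = 9.124273 − 7.589273 = 1.535000
[TUV call K=118.0]
σ√T = 0.1845·√2.4831 = 0.290732
d₁ = (ln(S/K) + (r+σ²/2)T) / (σ√T) = (ln(133.62/118.0) + (0.0514+0.1845²/2)·2.4831) / 0.290732 = (0.124315 + 0.169894) / 0.290732 = 1.011959
d₂ = d₁ − σ√T = 1.011959 − 0.290732 = 0.721227
e^{−rT} = 0.880178
N(d₁) = 0.844221,  N(d₂) = 0.764615
price = S·N(d₁) − K·e^{−rT}·N(d₂) = 112.804837 − 79.413662 = 33.391175

price(NMP put K=31.13) = 1.535000
price(TUV call K=118.0) = 33.391175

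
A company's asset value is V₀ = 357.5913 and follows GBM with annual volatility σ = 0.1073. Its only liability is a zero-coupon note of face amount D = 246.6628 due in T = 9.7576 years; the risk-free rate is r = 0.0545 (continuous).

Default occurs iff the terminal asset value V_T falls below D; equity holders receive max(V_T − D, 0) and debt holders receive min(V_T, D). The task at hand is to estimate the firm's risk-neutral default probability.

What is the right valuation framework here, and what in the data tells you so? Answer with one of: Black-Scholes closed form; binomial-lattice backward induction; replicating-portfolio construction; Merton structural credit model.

framework: Merton structural credit model

Key observation: with the firm-asset dynamics (V₀ = 357.5913) and a single zero-coupon liability of face 246.6628 given, debt value, spread, and default probability all derive from the option view of the balance sheet.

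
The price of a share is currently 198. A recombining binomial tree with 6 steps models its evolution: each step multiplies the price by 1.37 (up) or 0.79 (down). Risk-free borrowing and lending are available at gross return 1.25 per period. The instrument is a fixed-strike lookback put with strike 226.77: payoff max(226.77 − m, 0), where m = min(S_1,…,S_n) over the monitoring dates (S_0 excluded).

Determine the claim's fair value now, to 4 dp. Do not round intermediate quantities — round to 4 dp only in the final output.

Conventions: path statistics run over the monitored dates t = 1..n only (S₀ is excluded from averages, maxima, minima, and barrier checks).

Set p* = 0.7931 (from d < R < u); the path-dependent value is the discounted p*-expectation over all price paths.
Enumerate all 2^6 = 64 price paths (U = up ×1.37, D = down ×0.79); each path with k up-moves has probability p*^k·(1−p*)^(6−k).
DDDDDD: m=48.1313, payoff=178.6387, prob=0.000078
UDDDDD: m=83.4682, payoff=143.3018, prob=0.000301
DUDDDD: m=83.4682, payoff=143.3018, prob=0.000301
UUDDDD: m=144.7487, payoff=82.0213, prob=0.001153
DDUDDD: m=83.4682, payoff=143.3018, prob=0.000301
UDUDDD: m=144.7487, payoff=82.0213, prob=0.001153
DUUDDD: m=144.7487, payoff=82.0213, prob=0.001153
UUUDDD: m=251.0199, payoff=0.0000, prob=0.004418
DDDUDD: m=83.4682, payoff=143.3018, prob=0.000301
UDDUDD: m=144.7487, payoff=82.0213, prob=0.001153
DUDUDD: m=144.7487, payoff=82.0213, prob=0.001153
UUDUDD: m=251.0199, payoff=0.0000, prob=0.004418
DDUUDD: m=123.5718, payoff=103.1982, prob=0.001153
UDUUDD: m=214.2954, payoff=12.4746, prob=0.004418
DUUUDD: m=156.4200, payoff=70.3500, prob=0.004418
UUUUDD: m=271.2600, payoff=0.0000, prob=0.016937
DDDDUD: m=77.1212, payoff=149.6488, prob=0.000301
UDDDUD: m=133.7418, payoff=93.0282, prob=0.001153
DUDDUD: m=133.7418, payoff=93.0282, prob=0.001153
UUDDUD: m=231.9319, payoff=0.0000, prob=0.004418
DDUDUD: m=123.5718, payoff=103.1982, prob=0.001153
UDUDUD: m=214.2954, payoff=12.4746, prob=0.004418
DUUDUD: m=156.4200, payoff=70.3500, prob=0.004418
UUUDUD: m=271.2600, payoff=0.0000, prob=0.016937
DDDUUD: m=97.6217, payoff=129.1483, prob=0.001153
UDDUUD: m=169.2934, payoff=57.4766, prob=0.004418
DUDUUD: m=156.4200, payoff=70.3500, prob=0.004418
UUDUUD: m=271.2600, payoff=0.0000, prob=0.016937
DDUUUD: m=123.5718, payoff=103.1982, prob=0.004418
UDUUUD: m=214.2954, payoff=12.4746, prob=0.016937
DUUUUD: m=156.4200, payoff=70.3500, prob=0.016937
UUUUUD: m=271.2600, payoff=0.0000, prob=0.064924
DDDDDU: m=60.9257, payoff=165.8443, prob=0.000301
UDDDDU: m=105.6560, payoff=121.1140, prob=0.001153
DUDDDU: m=105.6560, payoff=121.1140, prob=0.001153
UUDDDU: m=183.2262, payoff=43.5438, prob=0.004418
DDUDDU: m=105.6560, payoff=121.1140, prob=0.001153
UDUDDU: m=183.2262, payoff=43.5438, prob=0.004418
DUUDDU: m=156.4200, payoff=70.3500, prob=0.004418
UUUDDU: m=271.2600, payoff=0.0000, prob=0.016937
DDDUDU: m=97.6217, payoff=129.1483, prob=0.001153
UDDUDU: m=169.2934, payoff=57.4766, prob=0.004418
DUDUDU: m=156.4200, payoff=70.3500, prob=0.004418
UUDUDU: m=271.2600, payoff=0.0000, prob=0.016937
DDUUDU: m=123.5718, payoff=103.1982, prob=0.004418
UDUUDU: m=214.2954, payoff=12.4746, prob=0.016937
DUUUDU: m=156.4200, payoff=70.3500, prob=0.016937
UUUUDU: m=271.2600, payoff=0.0000, prob=0.064924
DDDDUU: m=77.1212, payoff=149.6488, prob=0.001153
UDDDUU: m=133.7418, payoff=93.0282, prob=0.004418
DUDDUU: m=133.7418, payoff=93.0282, prob=0.004418
UUDDUU: m=231.9319, payoff=0.0000, prob=0.016937
DDUDUU: m=123.5718, payoff=103.1982, prob=0.004418
UDUDUU: m=214.2954, payoff=12.4746, prob=0.016937
DUUDUU: m=156.4200, payoff=70.3500, prob=0.016937
UUUDUU: m=271.2600, payoff=0.0000, prob=0.064924
DDDUUU: m=97.6217, payoff=129.1483, prob=0.004418
UDDUUU: m=169.2934, payoff=57.4766, prob=0.016937
DUDUUU: m=156.4200, payoff=70.3500, prob=0.016937
UUDUUU: m=271.2600, payoff=0.0000, prob=0.064924
DDUUUU: m=123.5718, payoff=103.1982, prob=0.016937
UDUUUU: m=214.2954, payoff=12.4746, prob=0.064924
DUUUUU: m=156.4200, payoff=70.3500, prob=0.064924
UUUUUU: m=271.2600, payoff=0.0000, prob=0.248874
Price = Σ prob·payoff / R^6 = 20.911077 / 3.814697 = 5.4817

price = 5.4817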